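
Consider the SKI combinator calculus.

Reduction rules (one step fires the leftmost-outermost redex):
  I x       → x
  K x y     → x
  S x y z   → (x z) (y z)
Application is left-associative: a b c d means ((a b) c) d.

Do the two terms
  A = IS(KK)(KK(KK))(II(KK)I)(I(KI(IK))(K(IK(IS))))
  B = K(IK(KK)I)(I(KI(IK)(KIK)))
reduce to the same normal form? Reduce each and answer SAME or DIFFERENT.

Answer: SAME — A ⇓ KK, B ⇓ KK

Working:
Term A:
  start: IS(KK)(KK(KK))(II(KK)I)(I(KI(IK))(K(IK(IS))))
  [1] S(KK)(KK(KK))(II(KK)I)(I(KI(IK))(K(IK(IS))))
  [2] KK(II(KK)I)(KK(KK)(II(KK)I))(I(KI(IK))(K(IK(IS))))
  [3] K(KK(KK)(II(KK)I))(I(KI(IK))(K(IK(IS))))
  [4] KK(KK)(II(KK)I)
  [5] K(II(KK)I)
  [6] K(I(KK)I)
  [7] K(KKI)
  [8] KK

Term B:
  start: K(IK(KK)I)(I(KI(IK)(KIK)))
  [1] IK(KK)I
  [2] K(KK)I
  [3] KK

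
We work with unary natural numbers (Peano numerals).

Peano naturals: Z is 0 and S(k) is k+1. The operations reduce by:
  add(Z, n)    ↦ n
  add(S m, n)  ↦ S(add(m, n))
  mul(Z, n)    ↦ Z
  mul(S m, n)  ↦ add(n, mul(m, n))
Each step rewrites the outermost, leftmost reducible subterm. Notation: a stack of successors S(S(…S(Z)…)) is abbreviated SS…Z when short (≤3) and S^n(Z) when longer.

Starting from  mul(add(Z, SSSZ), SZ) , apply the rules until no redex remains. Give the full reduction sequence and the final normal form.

  start: mul(add(Z, SSSZ), SZ)
  step 1: mul(SSSZ, SZ)
  step 2: add(SZ, mul(SSZ, SZ))
  step 3: S(add(Z, mul(SSZ, SZ)))
  step 4: S(mul(SSZ, SZ))
  step 5: S(add(SZ, mul(SZ, SZ)))
  step 6: S(S(add(Z, mul(SZ, SZ))))
  step 7: S(S(mul(SZ, SZ)))
  step 8: S(S(add(SZ, mul(Z, SZ))))
  step 9: S(S(S(add(Z, mul(Z, SZ)))))
  step 10: S(S(S(mul(Z, SZ))))
  step 11: SSSZ

Answer: normal form = SSSZ  (in 11 steps)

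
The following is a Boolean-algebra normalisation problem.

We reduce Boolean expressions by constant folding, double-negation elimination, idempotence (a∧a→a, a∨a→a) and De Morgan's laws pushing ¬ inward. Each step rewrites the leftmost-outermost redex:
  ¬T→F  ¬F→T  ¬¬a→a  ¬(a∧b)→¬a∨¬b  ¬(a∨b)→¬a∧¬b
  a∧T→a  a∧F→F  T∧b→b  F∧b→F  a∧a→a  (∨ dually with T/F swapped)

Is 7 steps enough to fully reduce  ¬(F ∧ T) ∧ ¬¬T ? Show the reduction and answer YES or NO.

  start: ¬(F ∧ T) ∧ ¬¬T
  step 1: (¬F ∨ ¬T) ∧ ¬¬T
  step 2: (T ∨ ¬T) ∧ ¬¬T
  step 3: T ∧ ¬¬T
  step 4: ¬¬T
  step 5: T

Answer: YES — reaches normal form T in 5 ≤ 7 steps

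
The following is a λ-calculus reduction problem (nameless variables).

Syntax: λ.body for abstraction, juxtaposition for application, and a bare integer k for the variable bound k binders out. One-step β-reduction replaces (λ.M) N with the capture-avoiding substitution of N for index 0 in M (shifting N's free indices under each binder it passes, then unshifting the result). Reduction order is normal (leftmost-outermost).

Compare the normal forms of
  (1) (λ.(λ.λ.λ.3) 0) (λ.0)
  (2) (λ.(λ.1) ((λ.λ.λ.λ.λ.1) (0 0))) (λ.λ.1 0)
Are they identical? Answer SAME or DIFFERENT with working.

Answer: DIFFERENT — A ⇓ λ.λ.λ.0, B ⇓ λ.λ.1 0

Reduction:
Term A:
  start: (λ.(λ.λ.λ.3) 0) (λ.0)
  →1  (λ.λ.λ.λ.0) (λ.0)
  →2  λ.λ.λ.0

Term B:
  start: (λ.(λ.1) ((λ.λ.λ.λ.λ.1) (0 0))) (λ.λ.1 0)
  →1  (λ.λ.λ.1 0) ((λ.λ.λ.λ.λ.1) ((λ.λ.1 0) (λ.λ.1 0)))
  →2  λ.λ.1 0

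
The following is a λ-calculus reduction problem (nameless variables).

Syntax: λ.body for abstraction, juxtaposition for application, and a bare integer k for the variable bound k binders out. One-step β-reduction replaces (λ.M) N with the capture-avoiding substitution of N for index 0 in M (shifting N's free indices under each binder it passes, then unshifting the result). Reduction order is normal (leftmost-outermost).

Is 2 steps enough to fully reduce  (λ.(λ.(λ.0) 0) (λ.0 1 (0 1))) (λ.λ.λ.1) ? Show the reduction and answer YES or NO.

Answer: NO — after 2 steps the term is (λ.0) (λ.0 (λ.λ.λ.1) (0 (λ.λ.λ.1))), not yet normal

Reduction:
  start: (λ.(λ.(λ.0) 0) (λ.0 1 (0 1))) (λ.λ.λ.1)
  step 1: (λ.(λ.0) 0) (λ.0 (λ.λ.λ.1) (0 (λ.λ.λ.1)))
  step 2: (λ.0) (λ.0 (λ.λ.λ.1) (0 (λ.λ.λ.1)))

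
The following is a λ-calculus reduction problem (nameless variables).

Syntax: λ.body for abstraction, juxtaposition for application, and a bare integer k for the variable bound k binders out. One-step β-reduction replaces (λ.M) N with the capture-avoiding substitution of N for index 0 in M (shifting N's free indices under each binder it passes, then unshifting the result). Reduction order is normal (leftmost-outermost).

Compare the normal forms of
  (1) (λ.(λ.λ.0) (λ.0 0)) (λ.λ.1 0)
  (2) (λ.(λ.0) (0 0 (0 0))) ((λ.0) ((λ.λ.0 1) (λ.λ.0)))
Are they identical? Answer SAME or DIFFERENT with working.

Answer: SAME — A ⇓ λ.0, B ⇓ λ.0

Reduction:
Term A:
  start: (λ.(λ.λ.0) (λ.0 0)) (λ.λ.1 0)
  →1  (λ.λ.0) (λ.0 0)
  →2  λ.0

Term B:
  start: (λ.(λ.0) (0 0 (0 0))) ((λ.0) ((λ.λ.0 1) (λ.λ.0)))
  →1  (λ.0) ((λ.0) ((λ.λ.0 1) (λ.λ.0)) ((λ.0) ((λ.λ.0 1) (λ.λ.0))) ((λ.0) ((λ.λ.0 1) (λ.λ.0)) ((λ.0) ((λ.λ.0 1) (λ.λ.0)))))
  →2  (λ.0) ((λ.λ.0 1) (λ.λ.0)) ((λ.0) ((λ.λ.0 1) (λ.λ.0))) ((λ.0) ((λ.λ.0 1) (λ.λ.0)) ((λ.0) ((λ.λ.0 1) (λ.λ.0))))
  →3  (λ.λ.0 1) (λ.λ.0) ((λ.0) ((λ.λ.0 1) (λ.λ.0))) ((λ.0) ((λ.λ.0 1) (λ.λ.0)) ((λ.0) ((λ.λ.0 1) (λ.λ.0))))
  →4  (λ.0 (λ.λ.0)) ((λ.0) ((λ.λ.0 1) (λ.λ.0))) ((λ.0) ((λ.λ.0 1) (λ.λ.0)) ((λ.0) ((λ.λ.0 1) (λ.λ.0))))
  →5  (λ.0) ((λ.λ.0 1) (λ.λ.0)) (λ.λ.0) ((λ.0) ((λ.λ.0 1) (λ.λ.0)) ((λ.0) ((λ.λ.0 1) (λ.λ.0))))
  →6  (λ.λ.0 1) (λ.λ.0) (λ.λ.0) ((λ.0) ((λ.λ.0 1) (λ.λ.0)) ((λ.0) ((λ.λ.0 1) (λ.λ.0))))
  →7  (λ.0 (λ.λ.0)) (λ.λ.0) ((λ.0) ((λ.λ.0 1) (λ.λ.0)) ((λ.0) ((λ.λ.0 1) (λ.λ.0))))
  →8  (λ.λ.0) (λ.λ.0) ((λ.0) ((λ.λ.0 1) (λ.λ.0)) ((λ.0) ((λ.λ.0 1) (λ.λ.0))))
  →9  (λ.0) ((λ.0) ((λ.λ.0 1) (λ.λ.0)) ((λ.0) ((λ.λ.0 1) (λ.λ.0))))
  →10  (λ.0) ((λ.λ.0 1) (λ.λ.0)) ((λ.0) ((λ.λ.0 1) (λ.λ.0)))
  →11  (λ.λ.0 1) (λ.λ.0) ((λ.0) ((λ.λ.0 1) (λ.λ.0)))
  →12  (λ.0 (λ.λ.0)) ((λ.0) ((λ.λ.0 1) (λ.λ.0)))
  →13  (λ.0) ((λ.λ.0 1) (λ.λ.0)) (λ.λ.0)
  →14  (λ.λ.0 1) (λ.λ.0) (λ.λ.0)
  →15  (λ.0 (λ.λ.0)) (λ.λ.0)
  →16  (λ.λ.0) (λ.λ.0)
  →17  λ.0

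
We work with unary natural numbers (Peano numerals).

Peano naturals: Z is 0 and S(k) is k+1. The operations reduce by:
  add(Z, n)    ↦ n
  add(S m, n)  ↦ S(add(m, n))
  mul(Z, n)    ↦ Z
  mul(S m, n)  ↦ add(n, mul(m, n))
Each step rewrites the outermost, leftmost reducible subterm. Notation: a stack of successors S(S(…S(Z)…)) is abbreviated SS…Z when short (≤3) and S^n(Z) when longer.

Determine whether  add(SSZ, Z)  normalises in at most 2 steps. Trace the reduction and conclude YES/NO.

Answer: NO — after 2 steps the term is S(S(add(Z, Z))), not yet normal

Reduction:
  start: add(SSZ, Z)
  [1] S(add(SZ, Z))
  [2] S(S(add(Z, Z)))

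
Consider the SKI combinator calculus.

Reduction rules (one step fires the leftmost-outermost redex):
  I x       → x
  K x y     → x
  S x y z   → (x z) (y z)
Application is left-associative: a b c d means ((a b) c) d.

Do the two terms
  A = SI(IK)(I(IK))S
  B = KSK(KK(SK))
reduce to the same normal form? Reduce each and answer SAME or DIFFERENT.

Term A:
  start: SI(IK)(I(IK))S
  step 1: I(I(IK))(IK(I(IK)))S
  step 2: I(IK)(IK(I(IK)))S
  step 3: IK(IK(I(IK)))S
  step 4: K(IK(I(IK)))S
  step 5: IK(I(IK))
  step 6: K(I(IK))
  step 7: K(IK)
  step 8: KK

Term B:
  start: KSK(KK(SK))
  step 1: S(KK(SK))
  step 2: SK

Answer: DIFFERENT — A ⇓ KK, B ⇓ SK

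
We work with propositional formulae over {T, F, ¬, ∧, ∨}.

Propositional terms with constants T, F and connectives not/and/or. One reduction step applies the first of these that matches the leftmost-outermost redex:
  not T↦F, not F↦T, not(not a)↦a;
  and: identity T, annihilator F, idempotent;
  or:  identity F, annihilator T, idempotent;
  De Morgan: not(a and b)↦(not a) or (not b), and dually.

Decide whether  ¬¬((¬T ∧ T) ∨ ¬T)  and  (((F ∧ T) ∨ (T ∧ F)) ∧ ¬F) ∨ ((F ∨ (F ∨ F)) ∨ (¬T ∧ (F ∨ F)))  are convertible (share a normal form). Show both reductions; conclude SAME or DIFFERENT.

Term A:
  start: ¬¬((¬T ∧ T) ∨ ¬T)
  step 1: (¬T ∧ T) ∨ ¬T
  step 2: ¬T ∨ ¬T
  step 3: ¬T
  step 4: F

Term B:
  start: (((F ∧ T) ∨ (T ∧ F)) ∧ ¬F) ∨ ((F ∨ (F ∨ F)) ∨ (¬T ∧ (F ∨ F)))
  step 1: ((F ∨ (T ∧ F)) ∧ ¬F) ∨ ((F ∨ (F ∨ F)) ∨ (¬T ∧ (F ∨ F)))
  step 2: ((T ∧ F) ∧ ¬F) ∨ ((F ∨ (F ∨ F)) ∨ (¬T ∧ (F ∨ F)))
  step 3: (F ∧ ¬F) ∨ ((F ∨ (F ∨ F)) ∨ (¬T ∧ (F ∨ F)))
  step 4: F ∨ ((F ∨ (F ∨ F)) ∨ (¬T ∧ (F ∨ F)))
  step 5: (F ∨ (F ∨ F)) ∨ (¬T ∧ (F ∨ F))
  step 6: (F ∨ F) ∨ (¬T ∧ (F ∨ F))
  step 7: F ∨ (¬T ∧ (F ∨ F))
  step 8: ¬T ∧ (F ∨ F)
  step 9: F ∧ (F ∨ F)
  step 10: F

Answer: SAME — A ⇓ F, B ⇓ F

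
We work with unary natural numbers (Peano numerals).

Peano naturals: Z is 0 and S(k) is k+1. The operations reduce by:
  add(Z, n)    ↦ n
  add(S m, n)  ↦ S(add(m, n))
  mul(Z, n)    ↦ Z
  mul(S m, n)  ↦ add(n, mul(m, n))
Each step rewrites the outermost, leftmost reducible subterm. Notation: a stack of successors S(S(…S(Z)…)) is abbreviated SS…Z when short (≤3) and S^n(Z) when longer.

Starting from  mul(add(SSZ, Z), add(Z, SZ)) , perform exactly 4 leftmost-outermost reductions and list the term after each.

Answer: after 4 steps: S(add(Z, mul(add(SZ, Z), add(Z, SZ))))

Derivation:
  start: mul(add(SSZ, Z), add(Z, SZ))
  →1  mul(S(add(SZ, Z)), add(Z, SZ))
  →2  add(add(Z, SZ), mul(add(SZ, Z), add(Z, SZ)))
  →3  add(SZ, mul(add(SZ, Z), add(Z, SZ)))
  →4  S(add(Z, mul(add(SZ, Z), add(Z, SZ))))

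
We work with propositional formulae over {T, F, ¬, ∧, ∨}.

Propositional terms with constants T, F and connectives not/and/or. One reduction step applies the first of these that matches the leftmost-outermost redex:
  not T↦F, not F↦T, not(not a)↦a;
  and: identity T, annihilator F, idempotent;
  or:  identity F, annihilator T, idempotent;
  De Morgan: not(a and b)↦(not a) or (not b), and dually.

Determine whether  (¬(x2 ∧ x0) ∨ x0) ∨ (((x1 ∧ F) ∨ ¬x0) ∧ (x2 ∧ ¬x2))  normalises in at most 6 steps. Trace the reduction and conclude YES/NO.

  start: (¬(x2 ∧ x0) ∨ x0) ∨ (((x1 ∧ F) ∨ ¬x0) ∧ (x2 ∧ ¬x2))
  →1  ((¬x2 ∨ ¬x0) ∨ x0) ∨ (((x1 ∧ F) ∨ ¬x0) ∧ (x2 ∧ ¬x2))
  →2  ((¬x2 ∨ ¬x0) ∨ x0) ∨ ((F ∨ ¬x0) ∧ (x2 ∧ ¬x2))
  →3  ((¬x2 ∨ ¬x0) ∨ x0) ∨ (¬x0 ∧ (x2 ∧ ¬x2))

Answer: YES — reaches normal form ((¬x2 ∨ ¬x0) ∨ x0) ∨ (¬x0 ∧ (x2 ∧ ¬x2)) in 3 ≤ 6 steps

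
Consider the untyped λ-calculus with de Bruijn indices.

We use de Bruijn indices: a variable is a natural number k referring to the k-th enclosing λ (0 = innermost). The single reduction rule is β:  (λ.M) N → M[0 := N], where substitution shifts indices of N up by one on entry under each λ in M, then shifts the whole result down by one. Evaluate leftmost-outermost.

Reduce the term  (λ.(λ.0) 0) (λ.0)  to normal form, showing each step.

  start: (λ.(λ.0) 0) (λ.0)
  →1  (λ.0) (λ.0)
  →2  λ.0

Answer: normal form = λ.0  (in 2 steps)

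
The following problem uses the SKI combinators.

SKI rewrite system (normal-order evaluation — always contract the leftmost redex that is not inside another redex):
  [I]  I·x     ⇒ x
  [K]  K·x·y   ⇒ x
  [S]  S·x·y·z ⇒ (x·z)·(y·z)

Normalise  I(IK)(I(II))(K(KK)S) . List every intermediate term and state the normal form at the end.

Answer: normal form = I  (in 5 steps)

Reduction:
  start: I(IK)(I(II))(K(KK)S)
  →1  IK(I(II))(K(KK)S)
  →2  K(I(II))(K(KK)S)
  →3  I(II)
  →4  II
  →5  I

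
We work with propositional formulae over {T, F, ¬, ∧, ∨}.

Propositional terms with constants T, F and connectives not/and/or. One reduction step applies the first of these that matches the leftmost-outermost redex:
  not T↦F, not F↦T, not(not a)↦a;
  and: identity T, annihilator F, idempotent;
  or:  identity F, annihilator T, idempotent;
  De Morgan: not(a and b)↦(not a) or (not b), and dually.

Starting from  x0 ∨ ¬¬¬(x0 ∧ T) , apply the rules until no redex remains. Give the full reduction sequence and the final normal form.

  start: x0 ∨ ¬¬¬(x0 ∧ T)
  [1] x0 ∨ ¬(x0 ∧ T)
  [2] x0 ∨ (¬x0 ∨ ¬T)
  [3] x0 ∨ (¬x0 ∨ F)
  [4] x0 ∨ ¬x0

Answer: normal form = x0 ∨ ¬x0  (in 4 steps)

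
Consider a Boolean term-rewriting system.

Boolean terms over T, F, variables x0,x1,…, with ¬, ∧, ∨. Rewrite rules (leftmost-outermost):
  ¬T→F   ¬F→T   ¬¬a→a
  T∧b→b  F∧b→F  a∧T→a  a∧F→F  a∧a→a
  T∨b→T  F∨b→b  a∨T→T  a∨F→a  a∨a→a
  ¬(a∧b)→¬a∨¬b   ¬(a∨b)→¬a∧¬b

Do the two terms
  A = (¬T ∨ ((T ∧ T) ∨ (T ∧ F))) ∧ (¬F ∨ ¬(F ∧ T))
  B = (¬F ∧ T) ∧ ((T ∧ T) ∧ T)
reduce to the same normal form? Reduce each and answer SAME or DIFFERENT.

Term A:
  start: (¬T ∨ ((T ∧ T) ∨ (T ∧ F))) ∧ (¬F ∨ ¬(F ∧ T))
  →1  (F ∨ ((T ∧ T) ∨ (T ∧ F))) ∧ (¬F ∨ ¬(F ∧ T))
  →2  ((T ∧ T) ∨ (T ∧ F)) ∧ (¬F ∨ ¬(F ∧ T))
  →3  (T ∨ (T ∧ F)) ∧ (¬F ∨ ¬(F ∧ T))
  →4  T ∧ (¬F ∨ ¬(F ∧ T))
  →5  ¬F ∨ ¬(F ∧ T)
  →6  T ∨ ¬(F ∧ T)
  →7  T

Term B:
  start: (¬F ∧ T) ∧ ((T ∧ T) ∧ T)
  →1  ¬F ∧ ((T ∧ T) ∧ T)
  →2  T ∧ ((T ∧ T) ∧ T)
  →3  (T ∧ T) ∧ T
  →4  T ∧ T
  →5  T

Answer: SAME — A ⇓ T, B ⇓ T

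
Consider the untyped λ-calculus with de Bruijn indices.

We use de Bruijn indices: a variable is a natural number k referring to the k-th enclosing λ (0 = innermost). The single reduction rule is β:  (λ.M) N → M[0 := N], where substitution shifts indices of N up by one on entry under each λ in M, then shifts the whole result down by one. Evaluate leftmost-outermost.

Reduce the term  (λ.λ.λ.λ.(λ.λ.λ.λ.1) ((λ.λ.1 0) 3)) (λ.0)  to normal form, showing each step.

Answer: normal form = λ.λ.λ.λ.λ.λ.1  (in 2 steps)

Working:
  start: (λ.λ.λ.λ.(λ.λ.λ.λ.1) ((λ.λ.1 0) 3)) (λ.0)
  step 1: λ.λ.λ.(λ.λ.λ.λ.1) ((λ.λ.1 0) (λ.0))
  step 2: λ.λ.λ.λ.λ.λ.1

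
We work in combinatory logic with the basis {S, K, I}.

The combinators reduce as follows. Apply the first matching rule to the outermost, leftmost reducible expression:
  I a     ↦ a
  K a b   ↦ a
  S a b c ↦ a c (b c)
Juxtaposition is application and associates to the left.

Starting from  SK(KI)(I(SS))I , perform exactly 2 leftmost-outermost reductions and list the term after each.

  start: SK(KI)(I(SS))I
  →1  K(I(SS))(KI(I(SS)))I
  →2  I(SS)I

Answer: after 2 steps: I(SS)I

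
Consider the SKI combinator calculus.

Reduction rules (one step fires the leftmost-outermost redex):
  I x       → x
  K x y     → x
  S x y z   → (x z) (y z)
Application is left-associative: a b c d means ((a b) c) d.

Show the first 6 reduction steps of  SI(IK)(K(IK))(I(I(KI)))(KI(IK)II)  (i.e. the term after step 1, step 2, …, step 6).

  start: SI(IK)(K(IK))(I(I(KI)))(KI(IK)II)
  [1] I(K(IK))(IK(K(IK)))(I(I(KI)))(KI(IK)II)
  [2] K(IK)(IK(K(IK)))(I(I(KI)))(KI(IK)II)
  [3] IK(I(I(KI)))(KI(IK)II)
  [4] K(I(I(KI)))(KI(IK)II)
  [5] I(I(KI))
  [6] I(KI)

Answer: after 6 steps: I(KI)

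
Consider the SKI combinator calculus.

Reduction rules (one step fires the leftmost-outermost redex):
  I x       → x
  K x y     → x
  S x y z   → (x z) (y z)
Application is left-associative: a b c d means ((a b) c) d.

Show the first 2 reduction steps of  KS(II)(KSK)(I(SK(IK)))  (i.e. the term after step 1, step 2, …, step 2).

  start: KS(II)(KSK)(I(SK(IK)))
  →1  S(KSK)(I(SK(IK)))
  →2  SS(I(SK(IK)))

Answer: after 2 steps: SS(I(SK(IK)))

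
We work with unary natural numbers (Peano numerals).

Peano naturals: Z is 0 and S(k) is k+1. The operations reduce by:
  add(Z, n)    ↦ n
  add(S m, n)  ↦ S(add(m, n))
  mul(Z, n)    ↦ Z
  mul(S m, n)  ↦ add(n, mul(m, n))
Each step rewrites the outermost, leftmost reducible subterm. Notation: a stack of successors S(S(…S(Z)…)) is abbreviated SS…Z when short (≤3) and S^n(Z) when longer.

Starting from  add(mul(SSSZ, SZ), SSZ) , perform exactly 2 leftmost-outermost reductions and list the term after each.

Answer: after 2 steps: add(S(add(Z, mul(SSZ, SZ))), SSZ)

Working:
  start: add(mul(SSSZ, SZ), SSZ)
  →1  add(add(SZ, mul(SSZ, SZ)), SSZ)
  →2  add(S(add(Z, mul(SSZ, SZ))), SSZ)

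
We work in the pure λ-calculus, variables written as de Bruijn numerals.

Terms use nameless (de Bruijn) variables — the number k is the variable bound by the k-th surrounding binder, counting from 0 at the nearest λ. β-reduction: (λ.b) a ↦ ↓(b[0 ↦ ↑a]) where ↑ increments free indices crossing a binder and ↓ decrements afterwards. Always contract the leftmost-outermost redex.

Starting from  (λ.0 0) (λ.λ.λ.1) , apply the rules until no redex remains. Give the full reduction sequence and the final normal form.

Answer: normal form = λ.λ.1  (in 2 steps)

Derivation:
  start: (λ.0 0) (λ.λ.λ.1)
  step 1: (λ.λ.λ.1) (λ.λ.λ.1)
  step 2: λ.λ.1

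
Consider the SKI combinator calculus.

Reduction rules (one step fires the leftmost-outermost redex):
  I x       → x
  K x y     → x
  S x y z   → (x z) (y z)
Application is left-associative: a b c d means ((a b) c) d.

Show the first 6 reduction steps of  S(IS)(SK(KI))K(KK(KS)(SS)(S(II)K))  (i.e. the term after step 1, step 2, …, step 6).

  start: S(IS)(SK(KI))K(KK(KS)(SS)(S(II)K))
  step 1: ISK(SK(KI)K)(KK(KS)(SS)(S(II)K))
  step 2: SK(SK(KI)K)(KK(KS)(SS)(S(II)K))
  step 3: K(KK(KS)(SS)(S(II)K))(SK(KI)K(KK(KS)(SS)(S(II)K)))
  step 4: KK(KS)(SS)(S(II)K)
  step 5: K(SS)(S(II)K)
  step 6: SS

Answer: after 6 steps: SS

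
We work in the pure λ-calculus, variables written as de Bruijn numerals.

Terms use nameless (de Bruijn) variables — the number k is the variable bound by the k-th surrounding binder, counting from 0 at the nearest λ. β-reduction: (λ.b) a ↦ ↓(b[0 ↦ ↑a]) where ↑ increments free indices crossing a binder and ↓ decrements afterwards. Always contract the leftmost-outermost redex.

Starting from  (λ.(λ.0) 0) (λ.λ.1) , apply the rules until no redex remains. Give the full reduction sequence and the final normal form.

  start: (λ.(λ.0) 0) (λ.λ.1)
  step 1: (λ.0) (λ.λ.1)
  step 2: λ.λ.1

Answer: normal form = λ.λ.1  (in 2 steps)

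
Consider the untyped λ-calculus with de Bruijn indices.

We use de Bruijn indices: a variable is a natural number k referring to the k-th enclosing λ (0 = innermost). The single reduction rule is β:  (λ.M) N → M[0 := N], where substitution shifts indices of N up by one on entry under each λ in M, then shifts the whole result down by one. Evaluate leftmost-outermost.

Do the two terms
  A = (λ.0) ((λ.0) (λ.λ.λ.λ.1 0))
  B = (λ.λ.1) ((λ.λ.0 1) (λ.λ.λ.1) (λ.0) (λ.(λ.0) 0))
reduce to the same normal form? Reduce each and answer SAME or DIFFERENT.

Answer: DIFFERENT — A ⇓ λ.λ.λ.λ.1 0, B ⇓ λ.λ.λ.1

Reduction:
Term A:
  start: (λ.0) ((λ.0) (λ.λ.λ.λ.1 0))
  [1] (λ.0) (λ.λ.λ.λ.1 0)
  [2] λ.λ.λ.λ.1 0

Term B:
  start: (λ.λ.1) ((λ.λ.0 1) (λ.λ.λ.1) (λ.0) (λ.(λ.0) 0))
  [1] λ.(λ.λ.0 1) (λ.λ.λ.1) (λ.0) (λ.(λ.0) 0)
  [2] λ.(λ.0 (λ.λ.λ.1)) (λ.0) (λ.(λ.0) 0)
  [3] λ.(λ.0) (λ.λ.λ.1) (λ.(λ.0) 0)
  [4] λ.(λ.λ.λ.1) (λ.(λ.0) 0)
  [5] λ.λ.λ.1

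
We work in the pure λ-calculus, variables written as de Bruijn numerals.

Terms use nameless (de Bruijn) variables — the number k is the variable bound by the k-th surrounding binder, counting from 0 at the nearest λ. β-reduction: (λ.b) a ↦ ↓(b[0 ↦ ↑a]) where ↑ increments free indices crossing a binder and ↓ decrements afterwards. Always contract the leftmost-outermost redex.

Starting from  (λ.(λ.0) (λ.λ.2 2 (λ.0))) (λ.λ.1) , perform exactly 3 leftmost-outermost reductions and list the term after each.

Answer: after 3 steps: λ.λ.(λ.λ.λ.1) (λ.0)

Working:
  start: (λ.(λ.0) (λ.λ.2 2 (λ.0))) (λ.λ.1)
  step 1: (λ.0) (λ.λ.(λ.λ.1) (λ.λ.1) (λ.0))
  step 2: λ.λ.(λ.λ.1) (λ.λ.1) (λ.0)
  step 3: λ.λ.(λ.λ.λ.1) (λ.0)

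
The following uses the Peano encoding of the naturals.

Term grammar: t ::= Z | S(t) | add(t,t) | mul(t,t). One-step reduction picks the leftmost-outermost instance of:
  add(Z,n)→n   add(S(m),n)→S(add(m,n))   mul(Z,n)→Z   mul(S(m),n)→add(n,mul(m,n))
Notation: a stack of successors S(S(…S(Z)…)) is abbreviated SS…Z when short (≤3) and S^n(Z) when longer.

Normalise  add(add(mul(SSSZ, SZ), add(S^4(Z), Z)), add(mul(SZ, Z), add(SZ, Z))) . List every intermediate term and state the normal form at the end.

  start: add(add(mul(SSSZ, SZ), add(S^4(Z), Z)), add(mul(SZ, Z), add(SZ, Z)))
  [1] add(add(add(SZ, mul(SSZ, SZ)), add(S^4(Z), Z)), add(mul(SZ, Z), add(SZ, Z)))
  [2] add(add(S(add(Z, mul(SSZ, SZ))), add(S^4(Z), Z)), add(mul(SZ, Z), add(SZ, Z)))
  [3] add(S(add(add(Z, mul(SSZ, SZ)), add(S^4(Z), Z))), add(mul(SZ, Z), add(SZ, Z)))
  [4] S(add(add(add(Z, mul(SSZ, SZ)), add(S^4(Z), Z)), add(mul(SZ, Z), add(SZ, Z))))
  [5] S(add(add(mul(SSZ, SZ), add(S^4(Z), Z)), add(mul(SZ, Z), add(SZ, Z))))
  [6] S(add(add(add(SZ, mul(SZ, SZ)), add(S^4(Z), Z)), add(mul(SZ, Z), add(SZ, Z))))
  [7] S(add(add(S(add(Z, mul(SZ, SZ))), add(S^4(Z), Z)), add(mul(SZ, Z), add(SZ, Z))))
  [8] S(add(S(add(add(Z, mul(SZ, SZ)), add(S^4(Z), Z))), add(mul(SZ, Z), add(SZ, Z))))
  [9] S(S(add(add(add(Z, mul(SZ, SZ)), add(S^4(Z), Z)), add(mul(SZ, Z), add(SZ, Z)))))
  [10] S(S(add(add(mul(SZ, SZ), add(S^4(Z), Z)), add(mul(SZ, Z), add(SZ, Z)))))
  [11] S(S(add(add(add(SZ, mul(Z, SZ)), add(S^4(Z), Z)), add(mul(SZ, Z), add(SZ, Z)))))
  [12] S(S(add(add(S(add(Z, mul(Z, SZ))), add(S^4(Z), Z)), add(mul(SZ, Z), add(SZ, Z)))))
  [13] S(S(add(S(add(add(Z, mul(Z, SZ)), add(S^4(Z), Z))), add(mul(SZ, Z), add(SZ, Z)))))
  [14] S(S(S(add(add(add(Z, mul(Z, SZ)), add(S^4(Z), Z)), add(mul(SZ, Z), add(SZ, Z))))))
  [15] S(S(S(add(add(mul(Z, SZ), add(S^4(Z), Z)), add(mul(SZ, Z), add(SZ, Z))))))
  [16] S(S(S(add(add(Z, add(S^4(Z), Z)), add(mul(SZ, Z), add(SZ, Z))))))
  [17] S(S(S(add(add(S^4(Z), Z), add(mul(SZ, Z), add(SZ, Z))))))
  [18] S(S(S(add(S(add(SSSZ, Z)), add(mul(SZ, Z), add(SZ, Z))))))
  [19] S(S(S(S(add(add(SSSZ, Z), add(mul(SZ, Z), add(SZ, Z)))))))
  [20] S(S(S(S(add(S(add(SSZ, Z)), add(mul(SZ, Z), add(SZ, Z)))))))
  [21] S(S(S(S(S(add(add(SSZ, Z), add(mul(SZ, Z), add(SZ, Z))))))))
  [22] S(S(S(S(S(add(S(add(SZ, Z)), add(mul(SZ, Z), add(SZ, Z))))))))
  [23] S(S(S(S(S(S(add(add(SZ, Z), add(mul(SZ, Z), add(SZ, Z)))))))))
  [24] S(S(S(S(S(S(add(S(add(Z, Z)), add(mul(SZ, Z), add(SZ, Z)))))))))
  [25] S(S(S(S(S(S(S(add(add(Z, Z), add(mul(SZ, Z), add(SZ, Z))))))))))
  [26] S(S(S(S(S(S(S(add(Z, add(mul(SZ, Z), add(SZ, Z))))))))))
  [27] S(S(S(S(S(S(S(add(mul(SZ, Z), add(SZ, Z)))))))))
  [28] S(S(S(S(S(S(S(add(add(Z, mul(Z, Z)), add(SZ, Z)))))))))
  [29] S(S(S(S(S(S(S(add(mul(Z, Z), add(SZ, Z)))))))))
  [30] S(S(S(S(S(S(S(add(Z, add(SZ, Z)))))))))
  [31] S(S(S(S(S(S(S(add(SZ, Z))))))))
  [32] S(S(S(S(S(S(S(S(add(Z, Z)))))))))
  [33] S^8(Z)

Answer: normal form = S^8(Z)  (in 33 steps)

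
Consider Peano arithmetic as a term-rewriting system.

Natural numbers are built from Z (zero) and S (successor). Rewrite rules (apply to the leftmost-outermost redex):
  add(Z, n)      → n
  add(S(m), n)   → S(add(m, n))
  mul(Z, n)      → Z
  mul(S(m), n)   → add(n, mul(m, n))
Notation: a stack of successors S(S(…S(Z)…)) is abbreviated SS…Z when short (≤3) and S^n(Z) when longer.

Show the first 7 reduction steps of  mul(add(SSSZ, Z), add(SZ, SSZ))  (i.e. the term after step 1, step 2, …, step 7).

Answer: after 7 steps: S(S(S(add(Z, mul(add(SSZ, Z), add(SZ, SSZ))))))

Working:
  start: mul(add(SSSZ, Z), add(SZ, SSZ))
  [1] mul(S(add(SSZ, Z)), add(SZ, SSZ))
  [2] add(add(SZ, SSZ), mul(add(SSZ, Z), add(SZ, SSZ)))
  [3] add(S(add(Z, SSZ)), mul(add(SSZ, Z), add(SZ, SSZ)))
  [4] S(add(add(Z, SSZ), mul(add(SSZ, Z), add(SZ, SSZ))))
  [5] S(add(SSZ, mul(add(SSZ, Z), add(SZ, SSZ))))
  [6] S(S(add(SZ, mul(add(SSZ, Z), add(SZ, SSZ)))))
  [7] S(S(S(add(Z, mul(add(SSZ, Z), add(SZ, SSZ))))))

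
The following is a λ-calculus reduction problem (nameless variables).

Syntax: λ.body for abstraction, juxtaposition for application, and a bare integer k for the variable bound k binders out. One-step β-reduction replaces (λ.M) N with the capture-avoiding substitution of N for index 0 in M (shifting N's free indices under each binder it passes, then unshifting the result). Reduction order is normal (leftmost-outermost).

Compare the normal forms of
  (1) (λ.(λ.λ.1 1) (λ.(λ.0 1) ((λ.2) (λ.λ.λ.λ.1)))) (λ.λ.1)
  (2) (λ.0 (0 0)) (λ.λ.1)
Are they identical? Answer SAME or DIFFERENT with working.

Answer: SAME — A ⇓ λ.λ.λ.λ.1, B ⇓ λ.λ.λ.λ.1

Working:
Term A:
  start: (λ.(λ.λ.1 1) (λ.(λ.0 1) ((λ.2) (λ.λ.λ.λ.1)))) (λ.λ.1)
  →1  (λ.λ.1 1) (λ.(λ.0 1) ((λ.λ.λ.1) (λ.λ.λ.λ.1)))
  →2  λ.(λ.(λ.0 1) ((λ.λ.λ.1) (λ.λ.λ.λ.1))) (λ.(λ.0 1) ((λ.λ.λ.1) (λ.λ.λ.λ.1)))
  →3  λ.(λ.0 (λ.(λ.0 1) ((λ.λ.λ.1) (λ.λ.λ.λ.1)))) ((λ.λ.λ.1) (λ.λ.λ.λ.1))
  →4  λ.(λ.λ.λ.1) (λ.λ.λ.λ.1) (λ.(λ.0 1) ((λ.λ.λ.1) (λ.λ.λ.λ.1)))
  →5  λ.(λ.λ.1) (λ.(λ.0 1) ((λ.λ.λ.1) (λ.λ.λ.λ.1)))
  →6  λ.λ.λ.(λ.0 1) ((λ.λ.λ.1) (λ.λ.λ.λ.1))
  →7  λ.λ.λ.(λ.λ.λ.1) (λ.λ.λ.λ.1) 0
  →8  λ.λ.λ.(λ.λ.1) 0
  →9  λ.λ.λ.λ.1

Term B:
  start: (λ.0 (0 0)) (λ.λ.1)
  →1  (λ.λ.1) ((λ.λ.1) (λ.λ.1))
  →2  λ.(λ.λ.1) (λ.λ.1)
  →3  λ.λ.λ.λ.1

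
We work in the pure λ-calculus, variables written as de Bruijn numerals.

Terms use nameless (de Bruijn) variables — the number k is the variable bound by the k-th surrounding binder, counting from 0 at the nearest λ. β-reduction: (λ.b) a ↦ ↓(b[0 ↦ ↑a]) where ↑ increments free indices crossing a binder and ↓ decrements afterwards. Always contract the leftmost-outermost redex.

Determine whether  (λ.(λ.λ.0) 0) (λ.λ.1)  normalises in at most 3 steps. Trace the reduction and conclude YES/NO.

Answer: YES — reaches normal form λ.0 in 2 ≤ 3 steps

Reduction:
  start: (λ.(λ.λ.0) 0) (λ.λ.1)
  [1] (λ.λ.0) (λ.λ.1)
  [2] λ.0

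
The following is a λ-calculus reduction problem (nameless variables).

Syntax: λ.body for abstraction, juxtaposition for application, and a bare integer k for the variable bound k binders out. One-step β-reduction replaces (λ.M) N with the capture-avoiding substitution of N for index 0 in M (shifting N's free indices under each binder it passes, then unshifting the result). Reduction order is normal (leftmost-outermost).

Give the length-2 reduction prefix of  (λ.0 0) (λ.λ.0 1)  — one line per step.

Answer: after 2 steps: λ.0 (λ.λ.0 1)

Working:
  start: (λ.0 0) (λ.λ.0 1)
  step 1: (λ.λ.0 1) (λ.λ.0 1)
  step 2: λ.0 (λ.λ.0 1)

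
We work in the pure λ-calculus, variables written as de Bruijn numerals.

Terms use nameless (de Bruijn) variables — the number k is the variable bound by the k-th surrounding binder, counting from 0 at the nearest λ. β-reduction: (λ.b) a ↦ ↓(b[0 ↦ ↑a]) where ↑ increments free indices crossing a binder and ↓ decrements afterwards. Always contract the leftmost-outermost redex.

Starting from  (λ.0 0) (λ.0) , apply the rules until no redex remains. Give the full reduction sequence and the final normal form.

Answer: normal form = λ.0  (in 2 steps)

Reduction:
  start: (λ.0 0) (λ.0)
  →1  (λ.0) (λ.0)
  →2  λ.0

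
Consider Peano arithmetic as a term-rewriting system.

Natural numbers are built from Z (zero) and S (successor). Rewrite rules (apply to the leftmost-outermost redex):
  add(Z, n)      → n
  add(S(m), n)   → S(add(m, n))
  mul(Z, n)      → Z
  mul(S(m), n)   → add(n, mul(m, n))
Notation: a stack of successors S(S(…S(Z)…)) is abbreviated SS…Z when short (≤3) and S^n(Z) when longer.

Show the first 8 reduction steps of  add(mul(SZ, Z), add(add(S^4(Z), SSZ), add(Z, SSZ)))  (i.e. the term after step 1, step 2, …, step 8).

Answer: after 8 steps: S(S(add(add(SSZ, SSZ), add(Z, SSZ))))

Reduction:
  start: add(mul(SZ, Z), add(add(S^4(Z), SSZ), add(Z, SSZ)))
  step 1: add(add(Z, mul(Z, Z)), add(add(S^4(Z), SSZ), add(Z, SSZ)))
  step 2: add(mul(Z, Z), add(add(S^4(Z), SSZ), add(Z, SSZ)))
  step 3: add(Z, add(add(S^4(Z), SSZ), add(Z, SSZ)))
  step 4: add(add(S^4(Z), SSZ), add(Z, SSZ))
  step 5: add(S(add(SSSZ, SSZ)), add(Z, SSZ))
  step 6: S(add(add(SSSZ, SSZ), add(Z, SSZ)))
  step 7: S(add(S(add(SSZ, SSZ)), add(Z, SSZ)))
  step 8: S(S(add(add(SSZ, SSZ), add(Z, SSZ))))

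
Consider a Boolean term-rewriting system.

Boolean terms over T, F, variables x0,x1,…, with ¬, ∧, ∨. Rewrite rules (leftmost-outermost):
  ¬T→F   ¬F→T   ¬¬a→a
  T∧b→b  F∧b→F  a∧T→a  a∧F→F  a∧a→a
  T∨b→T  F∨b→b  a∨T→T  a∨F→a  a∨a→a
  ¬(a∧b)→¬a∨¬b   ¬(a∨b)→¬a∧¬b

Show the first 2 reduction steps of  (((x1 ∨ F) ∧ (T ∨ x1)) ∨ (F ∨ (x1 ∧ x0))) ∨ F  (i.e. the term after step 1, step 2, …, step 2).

Answer: after 2 steps: (x1 ∧ (T ∨ x1)) ∨ (F ∨ (x1 ∧ x0))

Working:
  start: (((x1 ∨ F) ∧ (T ∨ x1)) ∨ (F ∨ (x1 ∧ x0))) ∨ F
  [1] ((x1 ∨ F) ∧ (T ∨ x1)) ∨ (F ∨ (x1 ∧ x0))
  [2] (x1 ∧ (T ∨ x1)) ∨ (F ∨ (x1 ∧ x0))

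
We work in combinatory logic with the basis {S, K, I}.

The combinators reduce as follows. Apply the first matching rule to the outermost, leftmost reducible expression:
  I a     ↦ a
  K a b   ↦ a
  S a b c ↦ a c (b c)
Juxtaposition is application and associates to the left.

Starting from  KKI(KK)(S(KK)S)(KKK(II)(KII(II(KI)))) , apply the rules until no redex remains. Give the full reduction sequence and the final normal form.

Answer: normal form = K  (in 3 steps)

Working:
  start: KKI(KK)(S(KK)S)(KKK(II)(KII(II(KI))))
  step 1: K(KK)(S(KK)S)(KKK(II)(KII(II(KI))))
  step 2: KK(KKK(II)(KII(II(KI))))
  step 3: K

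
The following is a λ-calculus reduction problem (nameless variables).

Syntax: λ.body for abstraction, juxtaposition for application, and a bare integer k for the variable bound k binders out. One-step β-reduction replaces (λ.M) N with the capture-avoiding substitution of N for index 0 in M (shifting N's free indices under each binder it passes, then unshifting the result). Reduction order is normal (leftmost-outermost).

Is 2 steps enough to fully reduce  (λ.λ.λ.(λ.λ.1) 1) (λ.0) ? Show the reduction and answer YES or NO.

  start: (λ.λ.λ.(λ.λ.1) 1) (λ.0)
  [1] λ.λ.(λ.λ.1) 1
  [2] λ.λ.λ.2

Answer: YES — reaches normal form λ.λ.λ.2 in 2 ≤ 2 steps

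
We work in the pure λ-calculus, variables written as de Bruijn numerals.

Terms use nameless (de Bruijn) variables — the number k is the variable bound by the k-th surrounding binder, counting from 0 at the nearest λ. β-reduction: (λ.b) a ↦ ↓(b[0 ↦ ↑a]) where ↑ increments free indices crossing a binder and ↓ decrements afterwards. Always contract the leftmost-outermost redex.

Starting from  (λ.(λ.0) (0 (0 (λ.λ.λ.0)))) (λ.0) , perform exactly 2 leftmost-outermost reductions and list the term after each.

Answer: after 2 steps: (λ.0) ((λ.0) (λ.λ.λ.0))

Reduction:
  start: (λ.(λ.0) (0 (0 (λ.λ.λ.0)))) (λ.0)
  →1  (λ.0) ((λ.0) ((λ.0) (λ.λ.λ.0)))
  →2  (λ.0) ((λ.0) (λ.λ.λ.0))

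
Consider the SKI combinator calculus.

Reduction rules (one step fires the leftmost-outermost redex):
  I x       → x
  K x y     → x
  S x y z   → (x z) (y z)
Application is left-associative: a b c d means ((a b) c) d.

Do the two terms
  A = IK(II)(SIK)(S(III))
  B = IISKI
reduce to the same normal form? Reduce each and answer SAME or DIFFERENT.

Term A:
  start: IK(II)(SIK)(S(III))
  step 1: K(II)(SIK)(S(III))
  step 2: II(S(III))
  step 3: I(S(III))
  step 4: S(III)
  step 5: S(II)
  step 6: SI

Term B:
  start: IISKI
  step 1: ISKI
  step 2: SKI

Answer: DIFFERENT — A ⇓ SI, B ⇓ SKI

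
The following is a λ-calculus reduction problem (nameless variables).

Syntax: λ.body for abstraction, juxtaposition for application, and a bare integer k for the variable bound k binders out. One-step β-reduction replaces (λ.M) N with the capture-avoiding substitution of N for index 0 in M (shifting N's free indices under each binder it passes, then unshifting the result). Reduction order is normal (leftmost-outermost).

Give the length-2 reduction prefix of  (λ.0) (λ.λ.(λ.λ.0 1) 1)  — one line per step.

  start: (λ.0) (λ.λ.(λ.λ.0 1) 1)
  [1] λ.λ.(λ.λ.0 1) 1
  [2] λ.λ.λ.0 2

Answer: after 2 steps: λ.λ.λ.0 2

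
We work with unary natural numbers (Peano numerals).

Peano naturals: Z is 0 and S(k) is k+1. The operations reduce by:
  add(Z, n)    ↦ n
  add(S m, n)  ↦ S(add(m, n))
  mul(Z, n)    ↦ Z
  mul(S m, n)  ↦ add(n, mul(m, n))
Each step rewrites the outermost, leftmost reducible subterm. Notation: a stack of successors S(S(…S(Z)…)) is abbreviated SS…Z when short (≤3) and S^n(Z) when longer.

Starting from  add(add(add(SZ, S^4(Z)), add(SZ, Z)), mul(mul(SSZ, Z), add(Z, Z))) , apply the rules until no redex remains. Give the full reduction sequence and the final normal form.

  start: add(add(add(SZ, S^4(Z)), add(SZ, Z)), mul(mul(SSZ, Z), add(Z, Z)))
  [1] add(add(S(add(Z, S^4(Z))), add(SZ, Z)), mul(mul(SSZ, Z), add(Z, Z)))
  [2] add(S(add(add(Z, S^4(Z)), add(SZ, Z))), mul(mul(SSZ, Z), add(Z, Z)))
  [3] S(add(add(add(Z, S^4(Z)), add(SZ, Z)), mul(mul(SSZ, Z), add(Z, Z))))
  [4] S(add(add(S^4(Z), add(SZ, Z)), mul(mul(SSZ, Z), add(Z, Z))))
  [5] S(add(S(add(SSSZ, add(SZ, Z))), mul(mul(SSZ, Z), add(Z, Z))))
  [6] S(S(add(add(SSSZ, add(SZ, Z)), mul(mul(SSZ, Z), add(Z, Z)))))
  [7] S(S(add(S(add(SSZ, add(SZ, Z))), mul(mul(SSZ, Z), add(Z, Z)))))
  [8] S(S(S(add(add(SSZ, add(SZ, Z)), mul(mul(SSZ, Z), add(Z, Z))))))
  [9] S(S(S(add(S(add(SZ, add(SZ, Z))), mul(mul(SSZ, Z), add(Z, Z))))))
  [10] S(S(S(S(add(add(SZ, add(SZ, Z)), mul(mul(SSZ, Z), add(Z, Z)))))))
  [11] S(S(S(S(add(S(add(Z, add(SZ, Z))), mul(mul(SSZ, Z), add(Z, Z)))))))
  [12] S(S(S(S(S(add(add(Z, add(SZ, Z)), mul(mul(SSZ, Z), add(Z, Z))))))))
  [13] S(S(S(S(S(add(add(SZ, Z), mul(mul(SSZ, Z), add(Z, Z))))))))
  [14] S(S(S(S(S(add(S(add(Z, Z)), mul(mul(SSZ, Z), add(Z, Z))))))))
  [15] S(S(S(S(S(S(add(add(Z, Z), mul(mul(SSZ, Z), add(Z, Z)))))))))
  [16] S(S(S(S(S(S(add(Z, mul(mul(SSZ, Z), add(Z, Z)))))))))
  [17] S(S(S(S(S(S(mul(mul(SSZ, Z), add(Z, Z))))))))
  [18] S(S(S(S(S(S(mul(add(Z, mul(SZ, Z)), add(Z, Z))))))))
  [19] S(S(S(S(S(S(mul(mul(SZ, Z), add(Z, Z))))))))
  [20] S(S(S(S(S(S(mul(add(Z, mul(Z, Z)), add(Z, Z))))))))
  [21] S(S(S(S(S(S(mul(mul(Z, Z), add(Z, Z))))))))
  [22] S(S(S(S(S(S(mul(Z, add(Z, Z))))))))
  [23] S^6(Z)

Answer: normal form = S^6(Z)  (in 23 steps)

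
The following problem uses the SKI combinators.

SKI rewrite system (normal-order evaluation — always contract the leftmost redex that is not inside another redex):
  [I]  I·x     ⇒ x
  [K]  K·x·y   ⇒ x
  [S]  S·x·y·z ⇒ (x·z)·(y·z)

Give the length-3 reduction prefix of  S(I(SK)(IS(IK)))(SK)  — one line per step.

  start: S(I(SK)(IS(IK)))(SK)
  →1  S(SK(IS(IK)))(SK)
  →2  S(SK(S(IK)))(SK)
  →3  S(SK(SK))(SK)

Answer: after 3 steps: S(SK(SK))(SK)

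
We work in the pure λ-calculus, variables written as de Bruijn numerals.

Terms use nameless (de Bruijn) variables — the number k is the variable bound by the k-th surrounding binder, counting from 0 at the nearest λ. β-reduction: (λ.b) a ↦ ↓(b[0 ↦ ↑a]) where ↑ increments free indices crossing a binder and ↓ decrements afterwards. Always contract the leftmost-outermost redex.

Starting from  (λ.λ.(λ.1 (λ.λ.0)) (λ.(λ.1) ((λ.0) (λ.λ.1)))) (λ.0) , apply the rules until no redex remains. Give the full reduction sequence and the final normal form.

  start: (λ.λ.(λ.1 (λ.λ.0)) (λ.(λ.1) ((λ.0) (λ.λ.1)))) (λ.0)
  [1] λ.(λ.1 (λ.λ.0)) (λ.(λ.1) ((λ.0) (λ.λ.1)))
  [2] λ.0 (λ.λ.0)

Answer: normal form = λ.0 (λ.λ.0)  (in 2 steps)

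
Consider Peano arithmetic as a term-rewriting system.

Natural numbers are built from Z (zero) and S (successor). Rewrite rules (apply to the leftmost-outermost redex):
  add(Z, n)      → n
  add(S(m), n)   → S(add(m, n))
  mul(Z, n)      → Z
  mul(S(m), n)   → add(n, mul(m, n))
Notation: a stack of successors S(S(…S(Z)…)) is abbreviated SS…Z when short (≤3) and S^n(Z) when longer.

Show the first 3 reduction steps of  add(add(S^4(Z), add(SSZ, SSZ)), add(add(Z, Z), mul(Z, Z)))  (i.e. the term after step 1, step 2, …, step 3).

Answer: after 3 steps: S(add(S(add(SSZ, add(SSZ, SSZ))), add(add(Z, Z), mul(Z, Z))))

Reduction:
  start: add(add(S^4(Z), add(SSZ, SSZ)), add(add(Z, Z), mul(Z, Z)))
  step 1: add(S(add(SSSZ, add(SSZ, SSZ))), add(add(Z, Z), mul(Z, Z)))
  step 2: S(add(add(SSSZ, add(SSZ, SSZ)), add(add(Z, Z), mul(Z, Z))))
  step 3: S(add(S(add(SSZ, add(SSZ, SSZ))), add(add(Z, Z), mul(Z, Z))))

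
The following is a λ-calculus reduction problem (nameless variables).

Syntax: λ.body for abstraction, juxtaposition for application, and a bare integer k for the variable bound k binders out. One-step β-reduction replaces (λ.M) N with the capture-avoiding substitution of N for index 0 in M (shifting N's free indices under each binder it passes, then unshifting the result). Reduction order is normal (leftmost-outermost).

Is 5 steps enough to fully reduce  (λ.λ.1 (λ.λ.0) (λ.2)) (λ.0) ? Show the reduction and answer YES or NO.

  start: (λ.λ.1 (λ.λ.0) (λ.2)) (λ.0)
  →1  λ.(λ.0) (λ.λ.0) (λ.λ.0)
  →2  λ.(λ.λ.0) (λ.λ.0)
  →3  λ.λ.0

Answer: YES — reaches normal form λ.λ.0 in 3 ≤ 5 steps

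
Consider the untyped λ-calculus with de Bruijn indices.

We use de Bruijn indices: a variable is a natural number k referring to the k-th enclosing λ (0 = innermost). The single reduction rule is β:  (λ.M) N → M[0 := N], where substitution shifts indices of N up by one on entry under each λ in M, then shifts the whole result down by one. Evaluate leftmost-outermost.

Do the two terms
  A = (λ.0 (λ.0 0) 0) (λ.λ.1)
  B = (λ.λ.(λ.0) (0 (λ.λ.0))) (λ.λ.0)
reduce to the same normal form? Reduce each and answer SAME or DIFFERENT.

Answer: DIFFERENT — A ⇓ λ.0 0, B ⇓ λ.0 (λ.λ.0)

Reduction:
Term A:
  start: (λ.0 (λ.0 0) 0) (λ.λ.1)
  →1  (λ.λ.1) (λ.0 0) (λ.λ.1)
  →2  (λ.λ.0 0) (λ.λ.1)
  →3  λ.0 0

Term B:
  start: (λ.λ.(λ.0) (0 (λ.λ.0))) (λ.λ.0)
  →1  λ.(λ.0) (0 (λ.λ.0))
  →2  λ.0 (λ.λ.0)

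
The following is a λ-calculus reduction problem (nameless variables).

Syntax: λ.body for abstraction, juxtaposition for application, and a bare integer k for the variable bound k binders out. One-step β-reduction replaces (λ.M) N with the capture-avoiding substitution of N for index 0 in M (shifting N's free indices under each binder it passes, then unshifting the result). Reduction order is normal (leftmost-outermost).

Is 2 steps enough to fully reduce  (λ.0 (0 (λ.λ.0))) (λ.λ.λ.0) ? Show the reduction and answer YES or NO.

Answer: YES — reaches normal form λ.λ.0 in 2 ≤ 2 steps

Derivation:
  start: (λ.0 (0 (λ.λ.0))) (λ.λ.λ.0)
  →1  (λ.λ.λ.0) ((λ.λ.λ.0) (λ.λ.0))
  →2  λ.λ.0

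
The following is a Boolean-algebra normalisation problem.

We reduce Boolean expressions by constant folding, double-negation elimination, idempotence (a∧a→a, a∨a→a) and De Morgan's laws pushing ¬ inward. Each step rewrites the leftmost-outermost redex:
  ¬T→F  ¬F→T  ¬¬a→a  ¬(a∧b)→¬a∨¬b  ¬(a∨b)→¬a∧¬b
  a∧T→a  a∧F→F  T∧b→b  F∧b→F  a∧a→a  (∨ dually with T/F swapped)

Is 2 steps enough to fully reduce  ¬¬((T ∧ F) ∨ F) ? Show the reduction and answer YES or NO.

Answer: NO — after 2 steps the term is T ∧ F, not yet normal

Derivation:
  start: ¬¬((T ∧ F) ∨ F)
  →1  (T ∧ F) ∨ F
  →2  T ∧ F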